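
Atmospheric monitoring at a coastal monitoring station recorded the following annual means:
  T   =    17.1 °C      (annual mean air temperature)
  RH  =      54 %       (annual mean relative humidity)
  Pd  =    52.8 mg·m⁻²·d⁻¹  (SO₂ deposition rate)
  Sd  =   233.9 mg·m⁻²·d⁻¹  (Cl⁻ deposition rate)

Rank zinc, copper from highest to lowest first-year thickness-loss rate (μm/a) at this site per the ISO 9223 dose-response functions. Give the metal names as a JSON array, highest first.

["zinc", "copper"]

zinc: f(T) = -0.071·(T−10) [T>10 °C] = -0.5041
  SO₂ term: 0.0129·52.8^0.44·exp(0.046·54-0.5041) = 0.5351
  Cl⁻ term: 0.0175·233.9^0.57·exp(0.008·54+0.085·17.1) = 2.584
  r_corr = 0.5351 + 2.584 = 3.119 μm/a
copper: f(T) = -0.080·(T−10) [T>10 °C] = -0.5680
  Pd branch = 0.0053·Pd^0.26·e^(0.059·RH+f) = 0.2038 μm/a
  Cl⁻ term: 0.01025·233.9^0.27·exp(0.036·54+0.049·17.1) = 0.722
  r_corr = 0.2038 + 0.722 = 0.9258 μm/a
Ordering by μm/a: zinc (3.12) > copper (0.926)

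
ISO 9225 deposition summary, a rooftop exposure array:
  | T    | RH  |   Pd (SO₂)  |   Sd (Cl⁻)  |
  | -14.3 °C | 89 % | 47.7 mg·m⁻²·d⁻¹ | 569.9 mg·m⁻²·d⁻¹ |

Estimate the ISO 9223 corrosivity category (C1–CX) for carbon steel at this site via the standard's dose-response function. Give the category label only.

C4

carbon steel: temperature factor f = +0.150·(-24.3) = -3.6450
  SO₂ term: 1.77·47.7^0.52·exp(0.02·89-3.6450) = 2.046
  Sd branch = 0.102·Sd^0.62·e^(0.033·RH+0.04·T) = 55.5 μm/a
  sum: 2.046 + 55.5 → r_corr = 57.55 μm/a
ISO 9223 Table 2 (carbon steel): 50 < 57.5 ≤ 80 μm/a ⇒ C4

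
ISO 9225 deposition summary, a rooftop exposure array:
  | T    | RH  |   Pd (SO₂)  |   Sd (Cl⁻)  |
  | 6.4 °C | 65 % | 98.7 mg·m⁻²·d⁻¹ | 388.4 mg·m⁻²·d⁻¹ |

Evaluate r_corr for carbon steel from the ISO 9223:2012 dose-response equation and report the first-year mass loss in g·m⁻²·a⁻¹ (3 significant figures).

r_corr = 680 g·m⁻²·a⁻¹

carbon steel: T≤10 °C ⇒ hinge +0.150·(6.4−10) = -0.5400
  SO₂ term: 1.77·98.7^0.52·exp(0.02·65-0.5400) = 41.22
  Cl⁻ term: 0.102·388.4^0.62·exp(0.033·65+0.04·6.4) = 45.36
  r_corr = 41.22 + 45.36 = 86.58 μm/a
Convert to mass loss: 86.58 μm/a × 7.85 g/cm³ = 679.7 g·m⁻²·a⁻¹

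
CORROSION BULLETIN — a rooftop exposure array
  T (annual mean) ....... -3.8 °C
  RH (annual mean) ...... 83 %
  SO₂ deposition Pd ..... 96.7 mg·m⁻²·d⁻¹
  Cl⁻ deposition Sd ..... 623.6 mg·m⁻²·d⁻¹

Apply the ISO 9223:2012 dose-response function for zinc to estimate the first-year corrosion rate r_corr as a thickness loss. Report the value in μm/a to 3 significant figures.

r_corr = 3.56 μm/a

zinc: f(T) = +0.038·(T−10) [T≤10 °C] = -0.5244
  sulphur-dioxide contribution → 2.598 μm/a
  chloride contribution → 0.9643 μm/a
  total first-year rate 3.562 μm/a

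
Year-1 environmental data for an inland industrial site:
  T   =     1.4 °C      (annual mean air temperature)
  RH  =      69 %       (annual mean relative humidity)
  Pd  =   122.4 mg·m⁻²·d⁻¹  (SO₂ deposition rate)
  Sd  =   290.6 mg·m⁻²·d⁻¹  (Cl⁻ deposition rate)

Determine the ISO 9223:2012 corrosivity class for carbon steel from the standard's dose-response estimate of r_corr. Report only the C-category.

C4

carbon steel: f(T) = +0.150·(T−10) [T≤10 °C] = -1.2900
  SO₂ term: 1.77·122.4^0.52·exp(0.02·69-1.2900) = 23.59
  Sd branch = 0.102·Sd^0.62·e^(0.033·RH+0.04·T) = 35.4 μm/a
  r_corr = 23.59 + 35.4 = 58.99 μm/a
ISO 9223 Table 2 (carbon steel): 50 < 59 ≤ 80 μm/a ⇒ C4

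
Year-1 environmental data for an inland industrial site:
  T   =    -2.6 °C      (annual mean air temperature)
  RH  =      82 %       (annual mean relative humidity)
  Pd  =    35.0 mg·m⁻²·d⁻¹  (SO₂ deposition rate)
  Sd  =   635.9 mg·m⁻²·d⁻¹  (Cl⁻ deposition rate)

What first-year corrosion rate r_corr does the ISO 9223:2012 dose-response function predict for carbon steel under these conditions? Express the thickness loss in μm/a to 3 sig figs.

r_corr = 84.0 μm/a

carbon steel: T≤10 °C ⇒ hinge +0.150·(-2.6−10) = -1.8900
  sulphur-dioxide contribution → 8.756 μm/a
  chloride contribution → 75.29 μm/a
  ⇒ r_corr(carbon steel) = 84.05 μm/a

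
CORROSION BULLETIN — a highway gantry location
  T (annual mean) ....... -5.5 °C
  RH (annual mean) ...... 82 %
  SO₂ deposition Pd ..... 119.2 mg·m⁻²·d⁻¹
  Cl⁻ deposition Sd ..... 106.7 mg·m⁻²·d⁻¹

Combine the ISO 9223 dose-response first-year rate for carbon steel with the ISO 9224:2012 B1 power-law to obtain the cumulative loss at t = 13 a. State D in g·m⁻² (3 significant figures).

D(13) = 987 g·m⁻²

carbon steel: f(T) = +0.150·(T−10) [T≤10 °C] = -2.3250
  SO₂ term: 1.77·119.2^0.52·exp(0.02·82-2.3250) = 10.72
  Cl⁻ term: 0.102·106.7^0.62·exp(0.033·82+0.04·-5.5) = 22.17
  r_corr = 10.72 + 22.17 = 32.89 μm/a
Long-term exponent b (ISO 9224 Table 2, B1) = 0.523
  D(13) = 32.89 × 13^0.523 = 32.89 × 3.825 = 125.8 μm
  Mass loss = 125.8 μm × 7.85 g/cm³ = 987.4 g·m⁻²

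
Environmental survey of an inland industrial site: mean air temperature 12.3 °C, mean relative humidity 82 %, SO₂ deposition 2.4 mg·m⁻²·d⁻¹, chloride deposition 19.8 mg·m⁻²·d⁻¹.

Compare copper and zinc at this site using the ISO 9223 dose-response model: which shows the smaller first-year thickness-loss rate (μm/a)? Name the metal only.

copper: T>10 °C ⇒ hinge -0.080·(12.3−10) = -0.1840
  SO₂ term: 0.0053·2.4^0.26·exp(0.059·82-0.1840) = 0.6988
  Sd branch = 0.01025·Sd^0.27·e^(0.036·RH+0.049·T) = 0.8028 μm/a
  r_corr = 0.6988 + 0.8028 = 1.502 μm/a
zinc: temperature factor f = -0.071·(2.3) = -0.1633
  Pd branch = 0.0129·Pd^0.44·e^(0.046·RH+f) = 0.7 μm/a
  Cl⁻ term: 0.0175·19.8^0.57·exp(0.008·82+0.085·12.3) = 0.5261
  r_corr = 0.7 + 0.5261 = 1.226 μm/a
Ordering by μm/a: copper (1.5) > zinc (1.23)

zinc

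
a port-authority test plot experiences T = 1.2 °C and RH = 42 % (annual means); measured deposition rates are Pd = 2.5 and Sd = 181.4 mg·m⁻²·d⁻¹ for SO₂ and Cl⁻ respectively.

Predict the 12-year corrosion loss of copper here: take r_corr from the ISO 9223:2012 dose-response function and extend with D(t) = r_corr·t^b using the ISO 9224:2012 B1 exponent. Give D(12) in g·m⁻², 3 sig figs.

D(12) = 10.7 g·m⁻²

copper: f(T) = +0.126·(T−10) [T≤10 °C] = -1.1088
  Pd branch = 0.0053·Pd^0.26·e^(0.059·RH+f) = 0.02645 μm/a
  Sd branch = 0.01025·Sd^0.27·e^(0.036·RH+0.049·T) = 0.2008 μm/a
  r_corr = 0.02645 + 0.2008 = 0.2272 μm/a
Power-law: D(12) = r_corr · 12^0.667
  D(12) = 0.2272 × 12^0.667 = 0.2272 × 5.246 = 1.192 μm
  Mass loss = 1.192 μm × 8.96 g/cm³ = 10.68 g·m⁻²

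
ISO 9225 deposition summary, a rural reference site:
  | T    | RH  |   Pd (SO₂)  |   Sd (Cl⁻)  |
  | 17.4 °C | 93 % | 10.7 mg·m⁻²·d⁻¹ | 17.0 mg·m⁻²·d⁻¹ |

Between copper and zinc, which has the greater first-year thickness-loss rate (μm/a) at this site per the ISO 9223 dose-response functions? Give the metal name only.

copper: f(T) = -0.080·(T−10) [T>10 °C] = -0.5920
  Pd branch = 0.0053·Pd^0.26·e^(0.059·RH+f) = 1.312 μm/a
  Sd branch = 0.01025·Sd^0.27·e^(0.036·RH+0.049·T) = 1.47 μm/a
  sum: 1.312 + 1.47 → r_corr = 2.781 μm/a
zinc: T>10 °C ⇒ hinge -0.071·(17.4−10) = -0.5254
  Pd branch = 0.0129·Pd^0.44·e^(0.046·RH+f) = 1.56 μm/a
  Sd branch = 0.0175·Sd^0.57·e^(0.008·RH+0.085·T) = 0.8125 μm/a
  sum: 1.56 + 0.8125 → r_corr = 2.373 μm/a
Ordering by μm/a: copper (2.78) > zinc (2.37)

copper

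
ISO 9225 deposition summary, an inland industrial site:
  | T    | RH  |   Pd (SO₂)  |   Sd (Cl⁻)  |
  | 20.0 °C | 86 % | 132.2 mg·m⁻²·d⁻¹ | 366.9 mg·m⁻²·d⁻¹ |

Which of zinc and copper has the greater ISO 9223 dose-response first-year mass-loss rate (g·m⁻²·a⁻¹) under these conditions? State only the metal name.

zinc: f(T) = -0.071·(T−10) [T>10 °C] = -0.7100
  Pd branch = 0.0129·Pd^0.44·e^(0.046·RH+f) = 2.842 μm/a
  Sd branch = 0.0175·Sd^0.57·e^(0.008·RH+0.085·T) = 5.52 μm/a
  sum: 2.842 + 5.52 → r_corr = 8.362 μm/a
  mass loss = 8.362 μm/a × 7.14 g/cm³ = 59.7 g·m⁻²·a⁻¹
copper: T>10 °C ⇒ hinge -0.080·(20.0−10) = -0.8000
  SO₂ term: 0.0053·132.2^0.26·exp(0.059·86-0.8000) = 1.355
  Sd branch = 0.01025·Sd^0.27·e^(0.036·RH+0.049·T) = 2.974 μm/a
  r_corr = 1.355 + 2.974 = 4.329 μm/a
  mass loss = 4.329 μm/a × 8.96 g/cm³ = 38.79 g·m⁻²·a⁻¹
Ordering by g·m⁻²·a⁻¹: zinc (59.7) > copper (38.8)

zinc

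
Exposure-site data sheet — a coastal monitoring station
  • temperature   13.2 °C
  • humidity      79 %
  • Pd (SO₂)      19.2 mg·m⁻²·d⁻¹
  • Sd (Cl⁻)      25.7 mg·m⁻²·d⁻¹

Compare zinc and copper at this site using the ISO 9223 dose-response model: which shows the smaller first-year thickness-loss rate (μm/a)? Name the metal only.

zinc: f(T) = -0.071·(T−10) [T>10 °C] = -0.2272
  Pd branch = 0.0129·Pd^0.44·e^(0.046·RH+f) = 1.428 μm/a
  Cl⁻ term: 0.0175·25.7^0.57·exp(0.008·79+0.085·13.2) = 0.6434
  r_corr = 1.428 + 0.6434 = 2.072 μm/a
copper: T>10 °C ⇒ hinge -0.080·(13.2−10) = -0.2560
  SO₂ term: 0.0053·19.2^0.26·exp(0.059·79-0.2560) = 0.9354
  Sd branch = 0.01025·Sd^0.27·e^(0.036·RH+0.049·T) = 0.8081 μm/a
  r_corr = 0.9354 + 0.8081 = 1.743 μm/a
Ordering by μm/a: zinc (2.07) > copper (1.74)

copper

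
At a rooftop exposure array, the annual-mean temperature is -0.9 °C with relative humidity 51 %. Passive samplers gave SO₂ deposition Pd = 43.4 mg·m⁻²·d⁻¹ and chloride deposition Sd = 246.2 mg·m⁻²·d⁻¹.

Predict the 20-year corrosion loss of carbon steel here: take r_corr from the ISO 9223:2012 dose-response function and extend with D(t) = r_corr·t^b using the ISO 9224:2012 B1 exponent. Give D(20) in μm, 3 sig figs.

D(20) = 110 μm

carbon steel: temperature factor f = +0.150·(-10.9) = -1.6350
  sulphur-dioxide contribution → 6.798 μm/a
  chloride contribution → 16.09 μm/a
  ⇒ r_corr(carbon steel) = 22.89 μm/a
ISO 9224: D(t) = r_corr · t^b with b = 0.523 (carbon steel, B1)
  D(20) = 22.89 × 20^0.523 = 22.89 × 4.791 = 109.6 μm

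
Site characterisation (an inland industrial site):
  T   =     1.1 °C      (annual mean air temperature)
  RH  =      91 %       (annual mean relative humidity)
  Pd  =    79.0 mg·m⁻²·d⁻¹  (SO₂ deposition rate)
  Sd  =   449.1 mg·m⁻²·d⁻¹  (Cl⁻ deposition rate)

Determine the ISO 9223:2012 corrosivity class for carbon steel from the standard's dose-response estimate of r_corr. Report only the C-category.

carbon steel: T≤10 °C ⇒ hinge +0.150·(1.1−10) = -1.3350
  Pd branch = 1.77·Pd^0.52·e^(0.02·RH+f) = 27.89 μm/a
  Sd branch = 0.102·Sd^0.62·e^(0.033·RH+0.04·T) = 94.7 μm/a
  r_corr = 27.89 + 94.7 = 122.6 μm/a
ISO 9223 Table 2 (carbon steel): 80 < 123 ≤ 200 μm/a ⇒ C5

C5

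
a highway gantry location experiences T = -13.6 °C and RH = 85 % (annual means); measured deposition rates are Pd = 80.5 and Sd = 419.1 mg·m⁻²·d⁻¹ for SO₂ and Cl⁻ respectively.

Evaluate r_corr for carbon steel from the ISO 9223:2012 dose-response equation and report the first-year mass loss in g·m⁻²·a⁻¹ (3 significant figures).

carbon steel: T≤10 °C ⇒ hinge +0.150·(-13.6−10) = -3.5400
  Pd branch = 1.77·Pd^0.52·e^(0.02·RH+f) = 2.754 μm/a
  Cl⁻ term: 0.102·419.1^0.62·exp(0.033·85+0.04·-13.6) = 41.34
  sum: 2.754 + 41.34 → r_corr = 44.09 μm/a
Convert to mass loss: 44.09 μm/a × 7.85 g/cm³ = 346.1 g·m⁻²·a⁻¹

r_corr = 346 g·m⁻²·a⁻¹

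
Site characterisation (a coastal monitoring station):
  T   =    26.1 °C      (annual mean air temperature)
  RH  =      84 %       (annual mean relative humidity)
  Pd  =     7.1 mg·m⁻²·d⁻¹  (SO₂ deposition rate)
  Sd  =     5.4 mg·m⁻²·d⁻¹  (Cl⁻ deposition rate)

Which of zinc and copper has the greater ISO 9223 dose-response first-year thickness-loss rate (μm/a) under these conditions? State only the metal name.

copper

zinc: temperature factor f = -0.071·(16.1) = -1.1431
  SO₂ term: 0.0129·7.1^0.44·exp(0.046·84-1.1431) = 0.4643
  Sd branch = 0.0175·Sd^0.57·e^(0.008·RH+0.085·T) = 0.8238 μm/a
  sum: 0.4643 + 0.8238 → r_corr = 1.288 μm/a
copper: temperature factor f = -0.080·(16.1) = -1.2880
  Pd branch = 0.0053·Pd^0.26·e^(0.059·RH+f) = 0.3456 μm/a
  Cl⁻ term: 0.01025·5.4^0.27·exp(0.036·84+0.049·26.1) = 1.195
  sum: 0.3456 + 1.195 → r_corr = 1.54 μm/a
Ordering by μm/a: copper (1.54) > zinc (1.29)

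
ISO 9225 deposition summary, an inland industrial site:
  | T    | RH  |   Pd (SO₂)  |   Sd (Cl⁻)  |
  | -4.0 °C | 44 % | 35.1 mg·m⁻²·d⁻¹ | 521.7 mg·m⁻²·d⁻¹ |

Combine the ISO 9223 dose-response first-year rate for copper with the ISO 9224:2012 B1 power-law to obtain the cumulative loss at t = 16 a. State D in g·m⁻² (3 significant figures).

D(16) = 14.4 g·m⁻²

copper: temperature factor f = +0.126·(-14.0) = -1.7640
  SO₂ term: 0.0053·35.1^0.26·exp(0.059·44-1.7640) = 0.03072
  Cl⁻ term: 0.01025·521.7^0.27·exp(0.036·44+0.049·-4.0) = 0.2224
  r_corr = 0.03072 + 0.2224 = 0.2532 μm/a
Long-term exponent b (ISO 9224 Table 2, B1) = 0.667
  D(16) = 0.2532 × 16^0.667 = 0.2532 × 6.355 = 1.609 μm
  Mass loss = 1.609 μm × 8.96 g/cm³ = 14.42 g·m⁻²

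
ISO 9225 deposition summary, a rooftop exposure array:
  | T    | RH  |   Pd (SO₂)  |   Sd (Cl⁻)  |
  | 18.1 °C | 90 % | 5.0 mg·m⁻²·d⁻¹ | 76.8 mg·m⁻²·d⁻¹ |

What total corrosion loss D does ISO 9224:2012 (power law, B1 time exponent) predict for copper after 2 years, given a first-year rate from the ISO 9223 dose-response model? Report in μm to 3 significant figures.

copper: f(T) = -0.080·(T−10) [T>10 °C] = -0.6480
  sulphur-dioxide contribution → 0.8525 μm/a
  chloride contribution → 2.051 μm/a
  ⇒ r_corr(copper) = 2.904 μm/a
Long-term exponent b (ISO 9224 Table 2, B1) = 0.667
  D(2) = 2.904 × 2^0.667 = 2.904 × 1.588 = 4.611 μm

D(2) = 4.61 μm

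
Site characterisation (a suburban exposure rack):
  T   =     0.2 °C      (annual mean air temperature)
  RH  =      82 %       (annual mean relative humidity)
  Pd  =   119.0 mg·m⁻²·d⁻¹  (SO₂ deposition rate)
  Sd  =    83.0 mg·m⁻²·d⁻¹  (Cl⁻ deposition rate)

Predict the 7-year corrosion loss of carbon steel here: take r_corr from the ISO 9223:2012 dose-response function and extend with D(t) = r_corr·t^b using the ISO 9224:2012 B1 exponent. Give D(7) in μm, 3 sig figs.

carbon steel: T≤10 °C ⇒ hinge +0.150·(0.2−10) = -1.4700
  Pd branch = 1.77·Pd^0.52·e^(0.02·RH+f) = 25.18 μm/a
  Sd branch = 0.102·Sd^0.62·e^(0.033·RH+0.04·T) = 23.83 μm/a
  r_corr = 25.18 + 23.83 = 49.01 μm/a
Long-term exponent b (ISO 9224 Table 2, B1) = 0.523
  D(7) = 49.01 × 7^0.523 = 49.01 × 2.767 = 135.6 μm

D(7) = 136 μm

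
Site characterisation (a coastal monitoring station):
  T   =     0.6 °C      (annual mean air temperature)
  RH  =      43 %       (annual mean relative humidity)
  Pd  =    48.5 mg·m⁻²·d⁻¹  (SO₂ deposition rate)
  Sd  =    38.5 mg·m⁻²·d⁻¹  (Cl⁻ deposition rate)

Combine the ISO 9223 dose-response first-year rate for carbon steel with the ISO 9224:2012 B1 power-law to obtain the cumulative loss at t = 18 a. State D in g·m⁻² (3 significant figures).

carbon steel: T≤10 °C ⇒ hinge +0.150·(0.6−10) = -1.4100
  Pd branch = 1.77·Pd^0.52·e^(0.02·RH+f) = 7.686 μm/a
  Sd branch = 0.102·Sd^0.62·e^(0.033·RH+0.04·T) = 4.152 μm/a
  r_corr = 7.686 + 4.152 = 11.84 μm/a
Power-law: D(18) = r_corr · 18^0.523
  D(18) = 11.84 × 18^0.523 = 11.84 × 4.534 = 53.68 μm
  Mass loss = 53.68 μm × 7.85 g/cm³ = 421.4 g·m⁻²

D(18) = 421 g·m⁻²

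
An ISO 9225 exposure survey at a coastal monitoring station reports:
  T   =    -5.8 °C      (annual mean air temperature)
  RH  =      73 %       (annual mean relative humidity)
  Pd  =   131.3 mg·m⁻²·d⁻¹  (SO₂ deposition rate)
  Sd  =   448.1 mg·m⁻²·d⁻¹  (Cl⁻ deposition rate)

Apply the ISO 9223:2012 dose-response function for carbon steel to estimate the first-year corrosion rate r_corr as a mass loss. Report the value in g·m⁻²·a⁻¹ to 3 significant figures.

r_corr = 382 g·m⁻²·a⁻¹

carbon steel: T≤10 °C ⇒ hinge +0.150·(-5.8−10) = -2.3700
  sulphur-dioxide contribution → 9 μm/a
  chloride contribution → 39.62 μm/a
  total first-year rate 48.62 μm/a
Convert to mass loss: 48.62 μm/a × 7.85 g/cm³ = 381.7 g·m⁻²·a⁻¹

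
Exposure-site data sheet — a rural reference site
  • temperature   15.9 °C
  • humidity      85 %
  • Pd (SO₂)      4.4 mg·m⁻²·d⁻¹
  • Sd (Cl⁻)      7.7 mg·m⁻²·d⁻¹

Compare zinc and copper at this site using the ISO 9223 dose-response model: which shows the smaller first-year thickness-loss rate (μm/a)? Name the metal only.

zinc

zinc: f(T) = -0.071·(T−10) [T>10 °C] = -0.4189
  Pd branch = 0.0129·Pd^0.44·e^(0.046·RH+f) = 0.8126 μm/a
  Cl⁻ term: 0.0175·7.7^0.57·exp(0.008·85+0.085·15.9) = 0.4272
  sum: 0.8126 + 0.4272 → r_corr = 1.24 μm/a
copper: f(T) = -0.080·(T−10) [T>10 °C] = -0.4720
  Pd branch = 0.0053·Pd^0.26·e^(0.059·RH+f) = 0.7321 μm/a
  Cl⁻ term: 0.01025·7.7^0.27·exp(0.036·85+0.049·15.9) = 0.8268
  sum: 0.7321 + 0.8268 → r_corr = 1.559 μm/a
Ordering by μm/a: copper (1.56) > zinc (1.24)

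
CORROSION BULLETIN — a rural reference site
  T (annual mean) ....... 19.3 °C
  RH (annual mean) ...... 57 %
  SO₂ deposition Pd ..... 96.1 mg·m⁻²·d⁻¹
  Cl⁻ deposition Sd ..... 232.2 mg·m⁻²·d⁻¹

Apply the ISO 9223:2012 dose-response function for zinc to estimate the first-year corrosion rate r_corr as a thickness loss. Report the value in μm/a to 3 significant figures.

r_corr = 3.86 μm/a

zinc: T>10 °C ⇒ hinge -0.071·(19.3−10) = -0.6603
  Pd branch = 0.0129·Pd^0.44·e^(0.046·RH+f) = 0.6838 μm/a
  Sd branch = 0.0175·Sd^0.57·e^(0.008·RH+0.085·T) = 3.177 μm/a
  sum: 0.6838 + 3.177 → r_corr = 3.861 μm/a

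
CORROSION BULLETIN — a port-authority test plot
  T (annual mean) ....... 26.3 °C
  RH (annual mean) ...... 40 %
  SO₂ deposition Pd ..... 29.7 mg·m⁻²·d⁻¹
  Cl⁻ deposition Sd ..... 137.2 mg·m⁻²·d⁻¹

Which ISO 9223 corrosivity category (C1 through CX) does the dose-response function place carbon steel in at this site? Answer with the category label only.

C3

carbon steel: f(T) = -0.054·(T−10) [T>10 °C] = -0.8802
  Pd branch = 1.77·Pd^0.52·e^(0.02·RH+f) = 9.527 μm/a
  Sd branch = 0.102·Sd^0.62·e^(0.033·RH+0.04·T) = 23.12 μm/a
  sum: 9.527 + 23.12 → r_corr = 32.64 μm/a
ISO 9223 Table 2 (carbon steel): 25 < 32.6 ≤ 50 μm/a ⇒ C3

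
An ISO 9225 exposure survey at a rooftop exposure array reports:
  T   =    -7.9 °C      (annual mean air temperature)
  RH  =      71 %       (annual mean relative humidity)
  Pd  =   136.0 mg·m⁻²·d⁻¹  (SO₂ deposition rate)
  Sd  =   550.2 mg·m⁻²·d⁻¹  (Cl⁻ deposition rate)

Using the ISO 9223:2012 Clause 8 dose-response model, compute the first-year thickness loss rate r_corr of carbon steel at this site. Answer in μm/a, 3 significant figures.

carbon steel: T≤10 °C ⇒ hinge +0.150·(-7.9−10) = -2.6850
  sulphur-dioxide contribution → 6.427 μm/a
  chloride contribution → 38.73 μm/a
  ⇒ r_corr(carbon steel) = 45.16 μm/a

r_corr = 45.2 μm/a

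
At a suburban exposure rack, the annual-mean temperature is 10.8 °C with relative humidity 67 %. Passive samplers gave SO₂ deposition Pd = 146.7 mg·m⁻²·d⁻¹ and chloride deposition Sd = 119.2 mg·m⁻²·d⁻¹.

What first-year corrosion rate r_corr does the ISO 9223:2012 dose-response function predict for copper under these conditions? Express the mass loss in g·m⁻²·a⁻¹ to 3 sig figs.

copper: f(T) = -0.080·(T−10) [T>10 °C] = -0.0640
  Pd branch = 0.0053·Pd^0.26·e^(0.059·RH+f) = 0.9474 μm/a
  Cl⁻ term: 0.01025·119.2^0.27·exp(0.036·67+0.049·10.8) = 0.7058
  sum: 0.9474 + 0.7058 → r_corr = 1.653 μm/a
Convert to mass loss: 1.653 μm/a × 8.96 g/cm³ = 14.81 g·m⁻²·a⁻¹

r_corr = 14.8 g·m⁻²·a⁻¹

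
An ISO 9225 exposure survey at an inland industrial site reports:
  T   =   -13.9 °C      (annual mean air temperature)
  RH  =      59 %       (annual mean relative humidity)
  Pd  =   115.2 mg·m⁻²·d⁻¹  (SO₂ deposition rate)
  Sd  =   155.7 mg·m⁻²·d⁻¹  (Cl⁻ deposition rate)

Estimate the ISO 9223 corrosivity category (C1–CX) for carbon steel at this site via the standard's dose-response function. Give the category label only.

carbon steel: f(T) = +0.150·(T−10) [T≤10 °C] = -3.5850
  SO₂ term: 1.77·115.2^0.52·exp(0.02·59-3.5850) = 1.886
  Cl⁻ term: 0.102·155.7^0.62·exp(0.033·59+0.04·-13.9) = 9.374
  sum: 1.886 + 9.374 → r_corr = 11.26 μm/a
ISO 9223 Table 2 (carbon steel): 1.3 < 11.3 ≤ 25 μm/a ⇒ C2

C2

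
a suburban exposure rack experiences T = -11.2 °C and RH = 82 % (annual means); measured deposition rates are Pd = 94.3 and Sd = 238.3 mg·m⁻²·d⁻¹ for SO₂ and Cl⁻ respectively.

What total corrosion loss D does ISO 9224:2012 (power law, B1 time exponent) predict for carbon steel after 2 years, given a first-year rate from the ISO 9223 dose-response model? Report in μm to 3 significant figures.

carbon steel: T≤10 °C ⇒ hinge +0.150·(-11.2−10) = -3.1800
  SO₂ term: 1.77·94.3^0.52·exp(0.02·82-3.1800) = 4.036
  Cl⁻ term: 0.102·238.3^0.62·exp(0.033·82+0.04·-11.2) = 29.04
  sum: 4.036 + 29.04 → r_corr = 33.08 μm/a
Power-law: D(2) = r_corr · 2^0.523
  D(2) = 33.08 × 2^0.523 = 33.08 × 1.437 = 47.53 μm

D(2) = 47.5 μm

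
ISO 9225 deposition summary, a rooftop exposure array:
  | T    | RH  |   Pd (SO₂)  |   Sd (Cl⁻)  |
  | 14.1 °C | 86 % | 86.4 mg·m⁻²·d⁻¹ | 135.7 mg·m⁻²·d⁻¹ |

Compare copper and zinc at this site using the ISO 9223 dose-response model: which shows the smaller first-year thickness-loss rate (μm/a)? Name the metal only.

copper: temperature factor f = -0.080·(4.1) = -0.3280
  sulphur-dioxide contribution → 1.945 μm/a
  chloride contribution → 1.703 μm/a
  total first-year rate 3.648 μm/a
zinc: temperature factor f = -0.071·(4.1) = -0.2911
  sulphur-dioxide contribution → 3.583 μm/a
  chloride contribution → 1.896 μm/a
  ⇒ r_corr(zinc) = 5.48 μm/a
Ordering by μm/a: zinc (5.48) > copper (3.65)

copper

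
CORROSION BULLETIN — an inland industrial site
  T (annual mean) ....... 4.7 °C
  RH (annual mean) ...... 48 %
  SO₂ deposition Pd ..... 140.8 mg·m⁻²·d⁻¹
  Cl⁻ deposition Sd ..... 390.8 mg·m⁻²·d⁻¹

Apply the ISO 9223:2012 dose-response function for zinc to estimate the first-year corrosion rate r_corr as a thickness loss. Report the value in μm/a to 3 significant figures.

zinc: temperature factor f = +0.038·(-5.3) = -0.2014
  Pd branch = 0.0129·Pd^0.44·e^(0.046·RH+f) = 0.8461 μm/a
  Cl⁻ term: 0.0175·390.8^0.57·exp(0.008·48+0.085·4.7) = 1.15
  sum: 0.8461 + 1.15 → r_corr = 1.996 μm/a

r_corr = 2.00 μm/a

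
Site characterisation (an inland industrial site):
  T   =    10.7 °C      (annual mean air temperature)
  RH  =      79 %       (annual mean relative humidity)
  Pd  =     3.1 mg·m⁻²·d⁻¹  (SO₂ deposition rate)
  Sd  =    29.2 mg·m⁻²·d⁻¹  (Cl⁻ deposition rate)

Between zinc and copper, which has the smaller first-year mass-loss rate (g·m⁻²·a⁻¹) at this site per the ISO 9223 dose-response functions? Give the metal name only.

zinc

zinc: T>10 °C ⇒ hinge -0.071·(10.7−10) = -0.0497
  SO₂ term: 0.0129·3.1^0.44·exp(0.046·79-0.0497) = 0.7646
  Sd branch = 0.0175·Sd^0.57·e^(0.008·RH+0.085·T) = 0.5595 μm/a
  sum: 0.7646 + 0.5595 → r_corr = 1.324 μm/a
  mass loss = 1.324 μm/a × 7.14 g/cm³ = 9.454 g·m⁻²·a⁻¹
copper: T>10 °C ⇒ hinge -0.080·(10.7−10) = -0.0560
  Pd branch = 0.0053·Pd^0.26·e^(0.059·RH+f) = 0.7111 μm/a
  Sd branch = 0.01025·Sd^0.27·e^(0.036·RH+0.049·T) = 0.74 μm/a
  r_corr = 0.7111 + 0.74 = 1.451 μm/a
  mass loss = 1.451 μm/a × 8.96 g/cm³ = 13 g·m⁻²·a⁻¹
Ordering by g·m⁻²·a⁻¹: copper (13) > zinc (9.45)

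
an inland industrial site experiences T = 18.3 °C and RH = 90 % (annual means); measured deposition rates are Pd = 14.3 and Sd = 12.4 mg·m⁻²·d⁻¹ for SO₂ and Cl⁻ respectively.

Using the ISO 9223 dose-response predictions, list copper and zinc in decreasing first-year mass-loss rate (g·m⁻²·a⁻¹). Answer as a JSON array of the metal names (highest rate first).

copper: f(T) = -0.080·(T−10) [T>10 °C] = -0.6640
  Pd branch = 0.0053·Pd^0.26·e^(0.059·RH+f) = 1.103 μm/a
  Sd branch = 0.01025·Sd^0.27·e^(0.036·RH+0.049·T) = 1.266 μm/a
  sum: 1.103 + 1.266 → r_corr = 2.369 μm/a
  mass loss = 2.369 μm/a × 8.96 g/cm³ = 21.22 g·m⁻²·a⁻¹
zinc: temperature factor f = -0.071·(8.3) = -0.5893
  Pd branch = 0.0129·Pd^0.44·e^(0.046·RH+f) = 1.449 μm/a
  Cl⁻ term: 0.0175·12.4^0.57·exp(0.008·90+0.085·18.3) = 0.7154
  sum: 1.449 + 0.7154 → r_corr = 2.164 μm/a
  mass loss = 2.164 μm/a × 7.14 g/cm³ = 15.45 g·m⁻²·a⁻¹
Ordering by g·m⁻²·a⁻¹: copper (21.2) > zinc (15.5)

["copper", "zinc"]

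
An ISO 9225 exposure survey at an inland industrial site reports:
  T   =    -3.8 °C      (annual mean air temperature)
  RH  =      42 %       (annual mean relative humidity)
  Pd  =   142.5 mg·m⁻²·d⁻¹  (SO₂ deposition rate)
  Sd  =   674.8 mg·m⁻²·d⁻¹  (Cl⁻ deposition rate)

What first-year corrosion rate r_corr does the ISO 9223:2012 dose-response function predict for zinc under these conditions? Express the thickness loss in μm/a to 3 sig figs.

zinc: temperature factor f = +0.038·(-13.8) = -0.5244
  SO₂ term: 0.0129·142.5^0.44·exp(0.046·42-0.5244) = 0.4673
  Sd branch = 0.0175·Sd^0.57·e^(0.008·RH+0.085·T) = 0.7266 μm/a
  r_corr = 0.4673 + 0.7266 = 1.194 μm/a

r_corr = 1.19 μm/a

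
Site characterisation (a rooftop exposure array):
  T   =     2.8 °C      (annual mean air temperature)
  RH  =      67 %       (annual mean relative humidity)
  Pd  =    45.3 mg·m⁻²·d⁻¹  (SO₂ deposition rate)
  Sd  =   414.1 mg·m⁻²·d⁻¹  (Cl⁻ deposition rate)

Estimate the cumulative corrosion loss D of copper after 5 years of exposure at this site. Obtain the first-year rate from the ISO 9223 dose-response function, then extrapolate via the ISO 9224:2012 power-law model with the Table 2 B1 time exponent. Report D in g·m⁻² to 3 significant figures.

copper: f(T) = +0.126·(T−10) [T≤10 °C] = -0.9072
  SO₂ term: 0.0053·45.3^0.26·exp(0.059·67-0.9072) = 0.3004
  Cl⁻ term: 0.01025·414.1^0.27·exp(0.036·67+0.049·2.8) = 0.6675
  sum: 0.3004 + 0.6675 → r_corr = 0.9678 μm/a
ISO 9224: D(t) = r_corr · t^b with b = 0.667 (copper, B1)
  D(5) = 0.9678 × 5^0.667 = 0.9678 × 2.926 = 2.832 μm
  Mass loss = 2.832 μm × 8.96 g/cm³ = 25.37 g·m⁻²

D(5) = 25.4 g·m⁻²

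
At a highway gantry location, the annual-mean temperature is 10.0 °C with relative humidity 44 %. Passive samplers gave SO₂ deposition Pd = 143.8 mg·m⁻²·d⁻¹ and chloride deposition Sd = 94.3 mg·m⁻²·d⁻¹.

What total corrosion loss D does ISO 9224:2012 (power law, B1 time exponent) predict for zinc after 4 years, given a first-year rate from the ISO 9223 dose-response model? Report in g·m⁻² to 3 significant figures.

zinc: T≤10 °C ⇒ hinge +0.038·(10.0−10) = +0.0000
  SO₂ term: 0.0129·143.8^0.44·exp(0.046·44+0.0000) = 0.869
  Cl⁻ term: 0.0175·94.3^0.57·exp(0.008·44+0.085·10.0) = 0.7772
  r_corr = 0.869 + 0.7772 = 1.646 μm/a
Power-law: D(4) = r_corr · 4^0.813
  D(4) = 1.646 × 4^0.813 = 1.646 × 3.087 = 5.081 μm
  Mass loss = 5.081 μm × 7.14 g/cm³ = 36.28 g·m⁻²

D(4) = 36.3 g·m⁻²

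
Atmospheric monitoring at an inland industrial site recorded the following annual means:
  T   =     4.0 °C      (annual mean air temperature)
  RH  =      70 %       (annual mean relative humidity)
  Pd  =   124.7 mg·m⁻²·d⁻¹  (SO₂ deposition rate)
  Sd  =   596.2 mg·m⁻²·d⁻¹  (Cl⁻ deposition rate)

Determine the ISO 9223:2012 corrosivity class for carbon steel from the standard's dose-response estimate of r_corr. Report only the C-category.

C5

carbon steel: f(T) = +0.150·(T−10) [T≤10 °C] = -0.9000
  sulphur-dioxide contribution → 35.89 μm/a
  chloride contribution → 63.39 μm/a
  ⇒ r_corr(carbon steel) = 99.28 μm/a
ISO 9223 Table 2 (carbon steel): 80 < 99.3 ≤ 200 μm/a ⇒ C5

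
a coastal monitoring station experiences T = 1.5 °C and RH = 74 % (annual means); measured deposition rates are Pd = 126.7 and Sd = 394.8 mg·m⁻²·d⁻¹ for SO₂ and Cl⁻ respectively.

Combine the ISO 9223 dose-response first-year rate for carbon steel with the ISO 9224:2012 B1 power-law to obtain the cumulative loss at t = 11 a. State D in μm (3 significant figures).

carbon steel: temperature factor f = +0.150·(-8.5) = -1.2750
  SO₂ term: 1.77·126.7^0.52·exp(0.02·74-1.2750) = 26.94
  Cl⁻ term: 0.102·394.8^0.62·exp(0.033·74+0.04·1.5) = 50.69
  sum: 26.94 + 50.69 → r_corr = 77.64 μm/a
Power-law: D(11) = r_corr · 11^0.523
  D(11) = 77.64 × 11^0.523 = 77.64 × 3.505 = 272.1 μm

D(11) = 272 μm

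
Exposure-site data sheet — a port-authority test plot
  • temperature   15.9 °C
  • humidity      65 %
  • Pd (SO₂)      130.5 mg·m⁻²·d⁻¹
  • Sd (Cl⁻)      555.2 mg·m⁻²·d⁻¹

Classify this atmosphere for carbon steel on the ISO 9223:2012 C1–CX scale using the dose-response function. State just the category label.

carbon steel: T>10 °C ⇒ hinge -0.054·(15.9−10) = -0.3186
  SO₂ term: 1.77·130.5^0.52·exp(0.02·65-0.3186) = 59.47
  Cl⁻ term: 0.102·555.2^0.62·exp(0.033·65+0.04·15.9) = 82.78
  r_corr = 59.47 + 82.78 = 142.3 μm/a
ISO 9223 Table 2 (carbon steel): 80 < 142 ≤ 200 μm/a ⇒ C5

C5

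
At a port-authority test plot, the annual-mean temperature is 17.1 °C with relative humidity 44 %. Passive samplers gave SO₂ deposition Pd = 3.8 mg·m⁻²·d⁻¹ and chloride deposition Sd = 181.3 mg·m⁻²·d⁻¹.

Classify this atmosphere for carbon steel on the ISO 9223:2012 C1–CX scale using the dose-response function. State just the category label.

C3

carbon steel: f(T) = -0.054·(T−10) [T>10 °C] = -0.3834
  SO₂ term: 1.77·3.8^0.52·exp(0.02·44-0.3834) = 5.823
  Cl⁻ term: 0.102·181.3^0.62·exp(0.033·44+0.04·17.1) = 21.7
  r_corr = 5.823 + 21.7 = 27.52 μm/a
ISO 9223 Table 2 (carbon steel): 25 < 27.5 ≤ 50 μm/a ⇒ C3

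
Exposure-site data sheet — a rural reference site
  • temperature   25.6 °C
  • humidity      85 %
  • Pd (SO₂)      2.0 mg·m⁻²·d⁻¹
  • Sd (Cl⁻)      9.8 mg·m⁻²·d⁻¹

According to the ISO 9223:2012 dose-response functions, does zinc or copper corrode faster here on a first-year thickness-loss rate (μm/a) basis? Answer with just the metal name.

zinc: T>10 °C ⇒ hinge -0.071·(25.6−10) = -1.1076
  sulphur-dioxide contribution → 0.2885 μm/a
  chloride contribution → 1.118 μm/a
  total first-year rate 1.406 μm/a
copper: temperature factor f = -0.080·(15.6) = -1.2480
  sulphur-dioxide contribution → 0.2745 μm/a
  chloride contribution → 1.419 μm/a
  ⇒ r_corr(copper) = 1.694 μm/a
Ordering by μm/a: copper (1.69) > zinc (1.41)

copper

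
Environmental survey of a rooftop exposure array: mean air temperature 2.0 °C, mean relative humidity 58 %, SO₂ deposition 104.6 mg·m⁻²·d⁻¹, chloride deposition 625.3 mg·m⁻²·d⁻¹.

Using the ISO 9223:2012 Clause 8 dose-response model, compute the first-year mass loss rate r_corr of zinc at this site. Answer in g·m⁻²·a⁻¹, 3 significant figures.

zinc: T≤10 °C ⇒ hinge +0.038·(2.0−10) = -0.3040
  Pd branch = 0.0129·Pd^0.44·e^(0.046·RH+f) = 1.061 μm/a
  Sd branch = 0.0175·Sd^0.57·e^(0.008·RH+0.085·T) = 1.295 μm/a
  sum: 1.061 + 1.295 → r_corr = 2.356 μm/a
Convert to mass loss: 2.356 μm/a × 7.14 g/cm³ = 16.82 g·m⁻²·a⁻¹

r_corr = 16.8 g·m⁻²·a⁻¹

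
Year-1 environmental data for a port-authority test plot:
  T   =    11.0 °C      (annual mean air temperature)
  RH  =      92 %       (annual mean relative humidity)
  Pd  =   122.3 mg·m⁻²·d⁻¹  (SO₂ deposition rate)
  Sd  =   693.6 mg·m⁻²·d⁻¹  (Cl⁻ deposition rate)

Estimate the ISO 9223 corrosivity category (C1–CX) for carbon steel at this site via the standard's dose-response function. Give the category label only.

carbon steel: temperature factor f = -0.054·(1.0) = -0.0540
  Pd branch = 1.77·Pd^0.52·e^(0.02·RH+f) = 128.6 μm/a
  Cl⁻ term: 0.102·693.6^0.62·exp(0.033·92+0.04·11.0) = 190.4
  r_corr = 128.6 + 190.4 = 319 μm/a
Category bounds: 200…700 μm/a bracket r_corr ⇒ CX

CX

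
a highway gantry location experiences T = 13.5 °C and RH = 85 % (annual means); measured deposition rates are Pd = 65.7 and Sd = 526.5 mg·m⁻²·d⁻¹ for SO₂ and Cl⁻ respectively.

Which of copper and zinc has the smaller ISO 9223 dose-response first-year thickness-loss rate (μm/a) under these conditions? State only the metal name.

copper

copper: T>10 °C ⇒ hinge -0.080·(13.5−10) = -0.2800
  SO₂ term: 0.0053·65.7^0.26·exp(0.059·85-0.2800) = 1.792
  Sd branch = 0.01025·Sd^0.27·e^(0.036·RH+0.049·T) = 2.3 μm/a
  sum: 1.792 + 2.3 → r_corr = 4.092 μm/a
zinc: f(T) = -0.071·(T−10) [T>10 °C] = -0.2485
  Pd branch = 0.0129·Pd^0.44·e^(0.046·RH+f) = 3.166 μm/a
  Cl⁻ term: 0.0175·526.5^0.57·exp(0.008·85+0.085·13.5) = 3.872
  r_corr = 3.166 + 3.872 = 7.038 μm/a
Ordering by μm/a: zinc (7.04) > copper (4.09)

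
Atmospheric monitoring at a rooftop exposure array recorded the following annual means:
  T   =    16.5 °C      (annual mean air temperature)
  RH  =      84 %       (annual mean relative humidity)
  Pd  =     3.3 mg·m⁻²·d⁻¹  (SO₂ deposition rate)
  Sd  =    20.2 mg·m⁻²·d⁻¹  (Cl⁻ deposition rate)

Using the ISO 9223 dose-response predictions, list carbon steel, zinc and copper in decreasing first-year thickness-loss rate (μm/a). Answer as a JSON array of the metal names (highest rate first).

["carbon steel", "copper", "zinc"]

carbon steel: f(T) = -0.054·(T−10) [T>10 °C] = -0.3510
  SO₂ term: 1.77·3.3^0.52·exp(0.02·84-0.3510) = 12.44
  Cl⁻ term: 0.102·20.2^0.62·exp(0.033·84+0.04·16.5) = 20.34
  r_corr = 12.44 + 20.34 = 32.78 μm/a
zinc: temperature factor f = -0.071·(6.5) = -0.4615
  Pd branch = 0.0129·Pd^0.44·e^(0.046·RH+f) = 0.6553 μm/a
  Cl⁻ term: 0.0175·20.2^0.57·exp(0.008·84+0.085·16.5) = 0.7727
  sum: 0.6553 + 0.7727 → r_corr = 1.428 μm/a
copper: temperature factor f = -0.080·(6.5) = -0.5200
  SO₂ term: 0.0053·3.3^0.26·exp(0.059·84-0.5200) = 0.6104
  Sd branch = 0.01025·Sd^0.27·e^(0.036·RH+0.049·T) = 1.066 μm/a
  sum: 0.6104 + 1.066 → r_corr = 1.676 μm/a
Ordering by μm/a: carbon steel (32.8) > copper (1.68) > zinc (1.43)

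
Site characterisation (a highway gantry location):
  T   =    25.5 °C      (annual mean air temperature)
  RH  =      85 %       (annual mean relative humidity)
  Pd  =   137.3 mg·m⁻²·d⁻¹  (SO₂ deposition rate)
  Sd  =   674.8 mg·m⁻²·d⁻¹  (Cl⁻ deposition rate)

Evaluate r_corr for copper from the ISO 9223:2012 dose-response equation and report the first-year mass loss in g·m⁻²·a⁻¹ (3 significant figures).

copper: T>10 °C ⇒ hinge -0.080·(25.5−10) = -1.2400
  Pd branch = 0.0053·Pd^0.26·e^(0.059·RH+f) = 0.8309 μm/a
  Sd branch = 0.01025·Sd^0.27·e^(0.036·RH+0.049·T) = 4.428 μm/a
  r_corr = 0.8309 + 4.428 = 5.259 μm/a
Convert to mass loss: 5.259 μm/a × 8.96 g/cm³ = 47.12 g·m⁻²·a⁻¹

r_corr = 47.1 g·m⁻²·a⁻¹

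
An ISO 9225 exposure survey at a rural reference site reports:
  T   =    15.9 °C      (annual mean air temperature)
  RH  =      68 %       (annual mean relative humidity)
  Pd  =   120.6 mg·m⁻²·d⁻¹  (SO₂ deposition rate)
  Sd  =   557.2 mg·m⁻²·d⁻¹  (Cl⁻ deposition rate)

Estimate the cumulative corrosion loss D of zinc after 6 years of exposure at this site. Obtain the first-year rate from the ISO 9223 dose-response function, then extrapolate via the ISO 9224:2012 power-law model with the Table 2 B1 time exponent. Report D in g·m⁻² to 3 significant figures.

zinc: f(T) = -0.071·(T−10) [T>10 °C] = -0.4189
  Pd branch = 0.0129·Pd^0.44·e^(0.046·RH+f) = 1.596 μm/a
  Cl⁻ term: 0.0175·557.2^0.57·exp(0.008·68+0.085·15.9) = 4.28
  sum: 1.596 + 4.28 → r_corr = 5.876 μm/a
Power-law: D(6) = r_corr · 6^0.813
  D(6) = 5.876 × 6^0.813 = 5.876 × 4.292 = 25.22 μm
  Mass loss = 25.22 μm × 7.14 g/cm³ = 180.1 g·m⁻²

D(6) = 180 g·m⁻²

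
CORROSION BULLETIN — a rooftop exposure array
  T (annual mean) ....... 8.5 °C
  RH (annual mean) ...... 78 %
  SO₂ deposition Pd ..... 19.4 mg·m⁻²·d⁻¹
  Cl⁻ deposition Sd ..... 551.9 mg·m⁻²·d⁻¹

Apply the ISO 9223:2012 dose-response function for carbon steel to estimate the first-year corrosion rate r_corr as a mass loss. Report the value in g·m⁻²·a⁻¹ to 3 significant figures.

r_corr = 986 g·m⁻²·a⁻¹

carbon steel: f(T) = +0.150·(T−10) [T≤10 °C] = -0.2250
  SO₂ term: 1.77·19.4^0.52·exp(0.02·78-0.2250) = 31.43
  Cl⁻ term: 0.102·551.9^0.62·exp(0.033·78+0.04·8.5) = 94.21
  sum: 31.43 + 94.21 → r_corr = 125.6 μm/a
Convert to mass loss: 125.6 μm/a × 7.85 g/cm³ = 986.3 g·m⁻²·a⁻¹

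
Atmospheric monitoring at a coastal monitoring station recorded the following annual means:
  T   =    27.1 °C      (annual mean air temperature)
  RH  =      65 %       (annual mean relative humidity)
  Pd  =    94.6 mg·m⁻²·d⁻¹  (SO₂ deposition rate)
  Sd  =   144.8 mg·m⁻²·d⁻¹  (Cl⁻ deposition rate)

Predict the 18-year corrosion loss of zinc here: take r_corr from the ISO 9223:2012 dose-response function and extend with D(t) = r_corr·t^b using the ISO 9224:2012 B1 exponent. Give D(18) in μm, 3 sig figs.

zinc: T>10 °C ⇒ hinge -0.071·(27.1−10) = -1.2141
  Pd branch = 0.0129·Pd^0.44·e^(0.046·RH+f) = 0.564 μm/a
  Sd branch = 0.0175·Sd^0.57·e^(0.008·RH+0.085·T) = 5.022 μm/a
  sum: 0.564 + 5.022 → r_corr = 5.586 μm/a
Long-term exponent b (ISO 9224 Table 2, B1) = 0.813
  D(18) = 5.586 × 18^0.813 = 5.586 × 10.48 = 58.57 μm

D(18) = 58.6 μm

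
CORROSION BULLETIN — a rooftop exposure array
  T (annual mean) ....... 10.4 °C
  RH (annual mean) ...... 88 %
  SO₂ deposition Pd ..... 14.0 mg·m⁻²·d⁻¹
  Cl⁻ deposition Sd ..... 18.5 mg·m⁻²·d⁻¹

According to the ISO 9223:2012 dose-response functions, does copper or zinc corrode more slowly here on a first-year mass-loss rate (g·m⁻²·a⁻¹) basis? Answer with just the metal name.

zinc

copper: f(T) = -0.080·(T−10) [T>10 °C] = -0.0320
  SO₂ term: 0.0053·14.0^0.26·exp(0.059·88-0.0320) = 1.833
  Sd branch = 0.01025·Sd^0.27·e^(0.036·RH+0.049·T) = 0.8913 μm/a
  sum: 1.833 + 0.8913 → r_corr = 2.725 μm/a
  mass loss = 2.725 μm/a × 8.96 g/cm³ = 24.41 g·m⁻²·a⁻¹
zinc: T>10 °C ⇒ hinge -0.071·(10.4−10) = -0.0284
  SO₂ term: 0.0129·14.0^0.44·exp(0.046·88-0.0284) = 2.294
  Cl⁻ term: 0.0175·18.5^0.57·exp(0.008·88+0.085·10.4) = 0.4518
  sum: 2.294 + 0.4518 → r_corr = 2.746 μm/a
  mass loss = 2.746 μm/a × 7.14 g/cm³ = 19.6 g·m⁻²·a⁻¹
Ordering by g·m⁻²·a⁻¹: copper (24.4) > zinc (19.6)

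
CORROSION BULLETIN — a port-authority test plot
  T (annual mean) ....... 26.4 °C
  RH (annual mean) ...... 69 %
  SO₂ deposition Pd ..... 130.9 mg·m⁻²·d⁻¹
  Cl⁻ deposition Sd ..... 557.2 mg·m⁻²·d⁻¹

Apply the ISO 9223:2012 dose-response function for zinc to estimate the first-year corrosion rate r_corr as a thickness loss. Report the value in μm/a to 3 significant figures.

r_corr = 11.4 μm/a

zinc: temperature factor f = -0.071·(16.4) = -1.1644
  SO₂ term: 0.0129·130.9^0.44·exp(0.046·69-1.1644) = 0.8219
  Sd branch = 0.0175·Sd^0.57·e^(0.008·RH+0.085·T) = 10.53 μm/a
  sum: 0.8219 + 10.53 → r_corr = 11.35 μm/a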